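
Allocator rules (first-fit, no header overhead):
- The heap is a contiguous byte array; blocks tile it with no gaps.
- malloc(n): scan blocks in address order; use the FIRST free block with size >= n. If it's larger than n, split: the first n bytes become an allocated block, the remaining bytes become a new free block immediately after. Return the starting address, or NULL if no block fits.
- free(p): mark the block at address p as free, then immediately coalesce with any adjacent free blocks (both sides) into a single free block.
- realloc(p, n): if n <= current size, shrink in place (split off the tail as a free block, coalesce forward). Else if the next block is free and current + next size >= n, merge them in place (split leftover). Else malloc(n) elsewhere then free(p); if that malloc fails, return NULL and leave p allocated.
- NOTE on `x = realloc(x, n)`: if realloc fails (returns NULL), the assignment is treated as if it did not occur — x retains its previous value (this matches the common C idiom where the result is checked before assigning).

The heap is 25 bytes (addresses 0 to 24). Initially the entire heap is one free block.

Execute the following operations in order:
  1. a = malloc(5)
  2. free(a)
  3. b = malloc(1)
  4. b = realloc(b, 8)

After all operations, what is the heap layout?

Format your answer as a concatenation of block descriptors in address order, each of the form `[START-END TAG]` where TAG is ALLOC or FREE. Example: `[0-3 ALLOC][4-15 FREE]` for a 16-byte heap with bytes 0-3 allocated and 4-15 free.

Op 1: a = malloc(5) -> a = 0; heap: [0-4 ALLOC][5-24 FREE]
Op 2: free(a) -> (freed a); heap: [0-24 FREE]
Op 3: b = malloc(1) -> b = 0; heap: [0-0 ALLOC][1-24 FREE]
Op 4: b = realloc(b, 8) -> b = 0; heap: [0-7 ALLOC][8-24 FREE]

Answer: [0-7 ALLOC][8-24 FREE]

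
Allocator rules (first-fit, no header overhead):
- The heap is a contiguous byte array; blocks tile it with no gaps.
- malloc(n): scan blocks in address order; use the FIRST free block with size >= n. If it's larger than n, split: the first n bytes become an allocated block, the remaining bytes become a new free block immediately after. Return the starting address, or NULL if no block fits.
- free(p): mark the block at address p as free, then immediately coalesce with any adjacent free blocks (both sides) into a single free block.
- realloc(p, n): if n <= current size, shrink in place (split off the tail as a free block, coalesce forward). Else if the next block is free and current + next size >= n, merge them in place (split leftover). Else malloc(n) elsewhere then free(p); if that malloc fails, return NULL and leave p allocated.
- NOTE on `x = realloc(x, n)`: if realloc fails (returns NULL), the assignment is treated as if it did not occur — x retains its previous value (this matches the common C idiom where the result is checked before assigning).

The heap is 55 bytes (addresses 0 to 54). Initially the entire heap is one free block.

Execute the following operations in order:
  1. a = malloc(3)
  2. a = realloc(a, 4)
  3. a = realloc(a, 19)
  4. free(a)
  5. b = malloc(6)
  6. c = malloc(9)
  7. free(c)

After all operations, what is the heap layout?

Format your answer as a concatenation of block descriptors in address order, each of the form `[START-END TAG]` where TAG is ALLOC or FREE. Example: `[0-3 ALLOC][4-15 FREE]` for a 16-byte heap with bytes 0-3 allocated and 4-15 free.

Answer: [0-5 ALLOC][6-54 FREE]

Derivation:
Op 1: a = malloc(3) -> a = 0; heap: [0-2 ALLOC][3-54 FREE]
Op 2: a = realloc(a, 4) -> a = 0; heap: [0-3 ALLOC][4-54 FREE]
Op 3: a = realloc(a, 19) -> a = 0; heap: [0-18 ALLOC][19-54 FREE]
Op 4: free(a) -> (freed a); heap: [0-54 FREE]
Op 5: b = malloc(6) -> b = 0; heap: [0-5 ALLOC][6-54 FREE]
Op 6: c = malloc(9) -> c = 6; heap: [0-5 ALLOC][6-14 ALLOC][15-54 FREE]
Op 7: free(c) -> (freed c); heap: [0-5 ALLOC][6-54 FREE]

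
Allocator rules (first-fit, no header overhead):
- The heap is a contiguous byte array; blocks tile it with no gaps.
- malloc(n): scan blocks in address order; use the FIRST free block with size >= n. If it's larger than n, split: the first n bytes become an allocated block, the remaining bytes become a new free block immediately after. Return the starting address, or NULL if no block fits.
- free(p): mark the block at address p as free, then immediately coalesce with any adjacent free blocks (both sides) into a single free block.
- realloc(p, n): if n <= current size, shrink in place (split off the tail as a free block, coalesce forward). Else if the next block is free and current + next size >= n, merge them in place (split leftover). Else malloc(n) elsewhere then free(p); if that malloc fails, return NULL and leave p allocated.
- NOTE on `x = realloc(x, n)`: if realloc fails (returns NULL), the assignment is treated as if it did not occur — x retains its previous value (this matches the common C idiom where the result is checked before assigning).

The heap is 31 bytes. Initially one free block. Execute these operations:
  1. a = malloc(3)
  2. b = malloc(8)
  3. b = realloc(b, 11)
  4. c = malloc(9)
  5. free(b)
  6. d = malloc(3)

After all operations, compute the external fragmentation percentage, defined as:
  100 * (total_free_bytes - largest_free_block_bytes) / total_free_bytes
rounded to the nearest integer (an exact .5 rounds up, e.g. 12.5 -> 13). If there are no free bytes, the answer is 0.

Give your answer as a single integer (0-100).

Answer: 50

Derivation:
Op 1: a = malloc(3) -> a = 0; heap: [0-2 ALLOC][3-30 FREE]
Op 2: b = malloc(8) -> b = 3; heap: [0-2 ALLOC][3-10 ALLOC][11-30 FREE]
Op 3: b = realloc(b, 11) -> b = 3; heap: [0-2 ALLOC][3-13 ALLOC][14-30 FREE]
Op 4: c = malloc(9) -> c = 14; heap: [0-2 ALLOC][3-13 ALLOC][14-22 ALLOC][23-30 FREE]
Op 5: free(b) -> (freed b); heap: [0-2 ALLOC][3-13 FREE][14-22 ALLOC][23-30 FREE]
Op 6: d = malloc(3) -> d = 3; heap: [0-2 ALLOC][3-5 ALLOC][6-13 FREE][14-22 ALLOC][23-30 FREE]
Free blocks: [8 8] total_free=16 largest=8 -> 100*(16-8)/16 = 800/16 = 50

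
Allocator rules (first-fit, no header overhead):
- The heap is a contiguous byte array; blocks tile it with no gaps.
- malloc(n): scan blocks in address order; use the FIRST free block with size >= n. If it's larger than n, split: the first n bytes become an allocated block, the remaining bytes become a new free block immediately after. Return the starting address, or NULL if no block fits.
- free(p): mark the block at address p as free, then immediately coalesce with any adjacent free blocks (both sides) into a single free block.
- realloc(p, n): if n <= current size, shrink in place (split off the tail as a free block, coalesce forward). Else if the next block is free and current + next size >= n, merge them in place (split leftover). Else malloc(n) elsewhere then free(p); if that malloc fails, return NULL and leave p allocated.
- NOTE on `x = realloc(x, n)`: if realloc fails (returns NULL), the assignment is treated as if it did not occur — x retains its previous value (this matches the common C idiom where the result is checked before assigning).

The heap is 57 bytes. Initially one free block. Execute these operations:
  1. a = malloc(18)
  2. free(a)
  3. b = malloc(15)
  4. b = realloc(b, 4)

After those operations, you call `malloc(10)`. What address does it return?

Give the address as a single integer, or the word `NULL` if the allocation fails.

Answer: 4

Derivation:
Op 1: a = malloc(18) -> a = 0; heap: [0-17 ALLOC][18-56 FREE]
Op 2: free(a) -> (freed a); heap: [0-56 FREE]
Op 3: b = malloc(15) -> b = 0; heap: [0-14 ALLOC][15-56 FREE]
Op 4: b = realloc(b, 4) -> b = 0; heap: [0-3 ALLOC][4-56 FREE]
malloc(10): first-fit scan over [0-3 ALLOC][4-56 FREE] -> 4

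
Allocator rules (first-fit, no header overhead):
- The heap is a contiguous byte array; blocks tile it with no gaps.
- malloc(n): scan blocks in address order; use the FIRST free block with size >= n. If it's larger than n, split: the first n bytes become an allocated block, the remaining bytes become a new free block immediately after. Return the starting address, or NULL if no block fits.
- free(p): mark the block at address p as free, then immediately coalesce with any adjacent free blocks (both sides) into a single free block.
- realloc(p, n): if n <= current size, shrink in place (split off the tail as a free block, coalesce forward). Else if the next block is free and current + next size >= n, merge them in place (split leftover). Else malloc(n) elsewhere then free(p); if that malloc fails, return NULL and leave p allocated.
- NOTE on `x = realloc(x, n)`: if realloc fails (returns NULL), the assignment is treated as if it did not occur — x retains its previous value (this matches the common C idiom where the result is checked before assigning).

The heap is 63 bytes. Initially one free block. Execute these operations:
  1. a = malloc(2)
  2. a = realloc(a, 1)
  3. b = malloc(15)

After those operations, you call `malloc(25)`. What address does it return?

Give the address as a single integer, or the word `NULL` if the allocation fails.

Answer: 16

Derivation:
Op 1: a = malloc(2) -> a = 0; heap: [0-1 ALLOC][2-62 FREE]
Op 2: a = realloc(a, 1) -> a = 0; heap: [0-0 ALLOC][1-62 FREE]
Op 3: b = malloc(15) -> b = 1; heap: [0-0 ALLOC][1-15 ALLOC][16-62 FREE]
malloc(25): first-fit scan over [0-0 ALLOC][1-15 ALLOC][16-62 FREE] -> 16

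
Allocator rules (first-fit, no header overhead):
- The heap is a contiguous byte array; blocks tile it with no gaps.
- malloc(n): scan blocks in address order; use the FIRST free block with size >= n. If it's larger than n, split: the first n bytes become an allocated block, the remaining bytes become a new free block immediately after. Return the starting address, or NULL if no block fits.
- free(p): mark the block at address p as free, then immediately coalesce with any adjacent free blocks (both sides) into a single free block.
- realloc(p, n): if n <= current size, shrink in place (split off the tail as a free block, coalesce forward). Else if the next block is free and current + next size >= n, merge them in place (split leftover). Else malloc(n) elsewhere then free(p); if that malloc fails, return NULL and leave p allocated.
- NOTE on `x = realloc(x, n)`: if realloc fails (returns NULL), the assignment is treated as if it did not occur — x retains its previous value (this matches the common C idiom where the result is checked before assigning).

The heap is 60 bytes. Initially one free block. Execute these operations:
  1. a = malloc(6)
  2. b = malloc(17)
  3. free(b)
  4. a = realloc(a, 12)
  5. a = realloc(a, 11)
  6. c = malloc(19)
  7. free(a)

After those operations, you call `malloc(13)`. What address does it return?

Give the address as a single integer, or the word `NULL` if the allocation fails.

Op 1: a = malloc(6) -> a = 0; heap: [0-5 ALLOC][6-59 FREE]
Op 2: b = malloc(17) -> b = 6; heap: [0-5 ALLOC][6-22 ALLOC][23-59 FREE]
Op 3: free(b) -> (freed b); heap: [0-5 ALLOC][6-59 FREE]
Op 4: a = realloc(a, 12) -> a = 0; heap: [0-11 ALLOC][12-59 FREE]
Op 5: a = realloc(a, 11) -> a = 0; heap: [0-10 ALLOC][11-59 FREE]
Op 6: c = malloc(19) -> c = 11; heap: [0-10 ALLOC][11-29 ALLOC][30-59 FREE]
Op 7: free(a) -> (freed a); heap: [0-10 FREE][11-29 ALLOC][30-59 FREE]
malloc(13): first-fit scan over [0-10 FREE][11-29 ALLOC][30-59 FREE] -> 30

Answer: 30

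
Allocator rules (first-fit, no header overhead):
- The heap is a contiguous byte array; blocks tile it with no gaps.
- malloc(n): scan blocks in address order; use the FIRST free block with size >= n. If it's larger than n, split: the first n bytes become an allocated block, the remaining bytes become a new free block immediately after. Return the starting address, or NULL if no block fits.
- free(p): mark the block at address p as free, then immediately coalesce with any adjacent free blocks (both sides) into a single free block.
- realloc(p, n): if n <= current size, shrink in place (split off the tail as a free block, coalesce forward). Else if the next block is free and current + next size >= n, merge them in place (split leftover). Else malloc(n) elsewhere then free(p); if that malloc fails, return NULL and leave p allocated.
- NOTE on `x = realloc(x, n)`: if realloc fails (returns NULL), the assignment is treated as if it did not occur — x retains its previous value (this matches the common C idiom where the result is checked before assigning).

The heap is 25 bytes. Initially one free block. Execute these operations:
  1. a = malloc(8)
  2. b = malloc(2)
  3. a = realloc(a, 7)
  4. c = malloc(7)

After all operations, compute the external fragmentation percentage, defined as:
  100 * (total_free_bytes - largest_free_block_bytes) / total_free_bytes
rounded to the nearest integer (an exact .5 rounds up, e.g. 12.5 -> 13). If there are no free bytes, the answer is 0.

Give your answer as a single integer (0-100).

Answer: 11

Derivation:
Op 1: a = malloc(8) -> a = 0; heap: [0-7 ALLOC][8-24 FREE]
Op 2: b = malloc(2) -> b = 8; heap: [0-7 ALLOC][8-9 ALLOC][10-24 FREE]
Op 3: a = realloc(a, 7) -> a = 0; heap: [0-6 ALLOC][7-7 FREE][8-9 ALLOC][10-24 FREE]
Op 4: c = malloc(7) -> c = 10; heap: [0-6 ALLOC][7-7 FREE][8-9 ALLOC][10-16 ALLOC][17-24 FREE]
Free blocks: [1 8] total_free=9 largest=8 -> 100*(9-8)/9 = 100/9 ≈ 11.111 -> rounds to 11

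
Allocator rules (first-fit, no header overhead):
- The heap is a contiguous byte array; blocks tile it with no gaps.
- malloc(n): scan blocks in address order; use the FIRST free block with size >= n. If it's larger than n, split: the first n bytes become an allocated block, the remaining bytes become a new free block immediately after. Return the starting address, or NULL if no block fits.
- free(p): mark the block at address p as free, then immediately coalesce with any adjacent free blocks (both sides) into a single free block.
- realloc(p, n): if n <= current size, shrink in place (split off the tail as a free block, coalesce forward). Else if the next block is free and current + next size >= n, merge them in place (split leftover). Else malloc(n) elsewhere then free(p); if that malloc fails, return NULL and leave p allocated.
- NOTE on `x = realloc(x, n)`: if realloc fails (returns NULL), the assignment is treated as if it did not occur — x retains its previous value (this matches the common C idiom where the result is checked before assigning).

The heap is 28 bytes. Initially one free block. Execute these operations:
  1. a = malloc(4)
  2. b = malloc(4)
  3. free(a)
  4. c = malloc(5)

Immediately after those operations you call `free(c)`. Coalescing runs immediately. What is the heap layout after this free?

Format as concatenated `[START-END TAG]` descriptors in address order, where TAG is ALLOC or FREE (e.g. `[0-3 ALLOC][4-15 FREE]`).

Op 1: a = malloc(4) -> a = 0; heap: [0-3 ALLOC][4-27 FREE]
Op 2: b = malloc(4) -> b = 4; heap: [0-3 ALLOC][4-7 ALLOC][8-27 FREE]
Op 3: free(a) -> (freed a); heap: [0-3 FREE][4-7 ALLOC][8-27 FREE]
Op 4: c = malloc(5) -> c = 8; heap: [0-3 FREE][4-7 ALLOC][8-12 ALLOC][13-27 FREE]
free(c): c = 8 -> block [8-12 ALLOC]; mark free, coalesce with adjacent free neighbors -> [0-3 FREE][4-7 ALLOC][8-27 FREE]

Answer: [0-3 FREE][4-7 ALLOC][8-27 FREE]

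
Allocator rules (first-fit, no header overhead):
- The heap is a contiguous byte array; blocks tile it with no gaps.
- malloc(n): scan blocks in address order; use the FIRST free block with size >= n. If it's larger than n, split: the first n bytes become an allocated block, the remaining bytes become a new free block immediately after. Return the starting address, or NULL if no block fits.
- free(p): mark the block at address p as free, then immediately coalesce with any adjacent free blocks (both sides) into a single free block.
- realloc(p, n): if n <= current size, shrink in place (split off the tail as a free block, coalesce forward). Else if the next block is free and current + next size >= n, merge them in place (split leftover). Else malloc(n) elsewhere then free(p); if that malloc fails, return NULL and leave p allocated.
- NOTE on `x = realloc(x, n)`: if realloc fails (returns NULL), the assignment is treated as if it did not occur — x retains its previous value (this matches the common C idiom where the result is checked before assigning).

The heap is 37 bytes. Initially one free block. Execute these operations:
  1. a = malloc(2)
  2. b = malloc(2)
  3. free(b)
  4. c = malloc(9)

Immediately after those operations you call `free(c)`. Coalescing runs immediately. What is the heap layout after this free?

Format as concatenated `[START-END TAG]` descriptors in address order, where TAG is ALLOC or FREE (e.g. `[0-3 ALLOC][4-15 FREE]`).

Answer: [0-1 ALLOC][2-36 FREE]

Derivation:
Op 1: a = malloc(2) -> a = 0; heap: [0-1 ALLOC][2-36 FREE]
Op 2: b = malloc(2) -> b = 2; heap: [0-1 ALLOC][2-3 ALLOC][4-36 FREE]
Op 3: free(b) -> (freed b); heap: [0-1 ALLOC][2-36 FREE]
Op 4: c = malloc(9) -> c = 2; heap: [0-1 ALLOC][2-10 ALLOC][11-36 FREE]
free(c): c = 2 -> block [2-10 ALLOC]; mark free, coalesce with adjacent free neighbors -> [0-1 ALLOC][2-36 FREE]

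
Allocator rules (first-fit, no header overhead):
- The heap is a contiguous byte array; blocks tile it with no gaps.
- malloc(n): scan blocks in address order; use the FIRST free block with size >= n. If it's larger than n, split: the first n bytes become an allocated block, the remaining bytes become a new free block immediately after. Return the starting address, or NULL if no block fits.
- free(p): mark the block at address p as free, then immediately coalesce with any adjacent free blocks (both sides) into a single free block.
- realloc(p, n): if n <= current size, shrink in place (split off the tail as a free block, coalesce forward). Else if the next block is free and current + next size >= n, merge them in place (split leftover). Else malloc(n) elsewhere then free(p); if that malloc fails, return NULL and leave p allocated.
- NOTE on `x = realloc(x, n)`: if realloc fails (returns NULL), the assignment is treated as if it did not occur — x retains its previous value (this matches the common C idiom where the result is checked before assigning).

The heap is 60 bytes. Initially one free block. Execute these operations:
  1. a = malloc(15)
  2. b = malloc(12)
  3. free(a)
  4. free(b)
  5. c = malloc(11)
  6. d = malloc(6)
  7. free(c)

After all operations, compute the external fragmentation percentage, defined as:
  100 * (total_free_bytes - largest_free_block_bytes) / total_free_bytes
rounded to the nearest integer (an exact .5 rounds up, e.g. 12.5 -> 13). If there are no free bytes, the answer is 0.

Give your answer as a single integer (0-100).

Op 1: a = malloc(15) -> a = 0; heap: [0-14 ALLOC][15-59 FREE]
Op 2: b = malloc(12) -> b = 15; heap: [0-14 ALLOC][15-26 ALLOC][27-59 FREE]
Op 3: free(a) -> (freed a); heap: [0-14 FREE][15-26 ALLOC][27-59 FREE]
Op 4: free(b) -> (freed b); heap: [0-59 FREE]
Op 5: c = malloc(11) -> c = 0; heap: [0-10 ALLOC][11-59 FREE]
Op 6: d = malloc(6) -> d = 11; heap: [0-10 ALLOC][11-16 ALLOC][17-59 FREE]
Op 7: free(c) -> (freed c); heap: [0-10 FREE][11-16 ALLOC][17-59 FREE]
Free blocks: [11 43] total_free=54 largest=43 -> 100*(54-43)/54 = 1100/54 ≈ 20.370 -> rounds to 20

Answer: 20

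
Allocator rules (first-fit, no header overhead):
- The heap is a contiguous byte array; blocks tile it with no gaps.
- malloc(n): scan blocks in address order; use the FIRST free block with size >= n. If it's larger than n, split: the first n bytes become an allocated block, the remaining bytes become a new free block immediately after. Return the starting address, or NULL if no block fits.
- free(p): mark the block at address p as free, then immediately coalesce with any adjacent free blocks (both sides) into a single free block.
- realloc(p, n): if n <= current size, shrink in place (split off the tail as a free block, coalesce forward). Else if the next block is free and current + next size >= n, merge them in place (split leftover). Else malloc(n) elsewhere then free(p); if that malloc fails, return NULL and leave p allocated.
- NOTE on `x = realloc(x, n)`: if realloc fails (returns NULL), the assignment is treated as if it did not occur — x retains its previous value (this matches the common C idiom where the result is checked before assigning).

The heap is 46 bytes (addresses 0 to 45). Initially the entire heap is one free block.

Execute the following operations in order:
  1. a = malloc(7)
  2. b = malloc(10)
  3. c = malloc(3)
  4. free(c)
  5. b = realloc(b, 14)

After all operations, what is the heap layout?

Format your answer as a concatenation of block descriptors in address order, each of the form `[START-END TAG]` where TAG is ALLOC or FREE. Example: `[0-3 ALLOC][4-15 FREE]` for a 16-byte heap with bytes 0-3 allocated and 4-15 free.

Answer: [0-6 ALLOC][7-20 ALLOC][21-45 FREE]

Derivation:
Op 1: a = malloc(7) -> a = 0; heap: [0-6 ALLOC][7-45 FREE]
Op 2: b = malloc(10) -> b = 7; heap: [0-6 ALLOC][7-16 ALLOC][17-45 FREE]
Op 3: c = malloc(3) -> c = 17; heap: [0-6 ALLOC][7-16 ALLOC][17-19 ALLOC][20-45 FREE]
Op 4: free(c) -> (freed c); heap: [0-6 ALLOC][7-16 ALLOC][17-45 FREE]
Op 5: b = realloc(b, 14) -> b = 7; heap: [0-6 ALLOC][7-20 ALLOC][21-45 FREE]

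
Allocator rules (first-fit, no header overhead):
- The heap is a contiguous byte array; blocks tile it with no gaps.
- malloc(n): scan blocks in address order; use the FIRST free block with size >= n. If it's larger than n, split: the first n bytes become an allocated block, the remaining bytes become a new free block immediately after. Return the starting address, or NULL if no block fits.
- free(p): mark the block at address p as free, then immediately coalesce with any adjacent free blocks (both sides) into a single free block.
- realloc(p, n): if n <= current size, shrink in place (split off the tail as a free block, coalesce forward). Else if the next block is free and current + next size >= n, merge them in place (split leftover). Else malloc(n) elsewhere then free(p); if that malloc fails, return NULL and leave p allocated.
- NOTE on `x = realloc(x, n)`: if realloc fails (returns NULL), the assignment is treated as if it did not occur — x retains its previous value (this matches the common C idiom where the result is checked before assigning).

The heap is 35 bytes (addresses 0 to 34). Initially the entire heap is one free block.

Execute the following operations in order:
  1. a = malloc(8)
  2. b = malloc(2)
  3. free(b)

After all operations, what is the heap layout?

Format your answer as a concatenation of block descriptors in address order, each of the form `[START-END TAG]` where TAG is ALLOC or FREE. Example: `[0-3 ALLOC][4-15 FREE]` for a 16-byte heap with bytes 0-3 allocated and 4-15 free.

Answer: [0-7 ALLOC][8-34 FREE]

Derivation:
Op 1: a = malloc(8) -> a = 0; heap: [0-7 ALLOC][8-34 FREE]
Op 2: b = malloc(2) -> b = 8; heap: [0-7 ALLOC][8-9 ALLOC][10-34 FREE]
Op 3: free(b) -> (freed b); heap: [0-7 ALLOC][8-34 FREE]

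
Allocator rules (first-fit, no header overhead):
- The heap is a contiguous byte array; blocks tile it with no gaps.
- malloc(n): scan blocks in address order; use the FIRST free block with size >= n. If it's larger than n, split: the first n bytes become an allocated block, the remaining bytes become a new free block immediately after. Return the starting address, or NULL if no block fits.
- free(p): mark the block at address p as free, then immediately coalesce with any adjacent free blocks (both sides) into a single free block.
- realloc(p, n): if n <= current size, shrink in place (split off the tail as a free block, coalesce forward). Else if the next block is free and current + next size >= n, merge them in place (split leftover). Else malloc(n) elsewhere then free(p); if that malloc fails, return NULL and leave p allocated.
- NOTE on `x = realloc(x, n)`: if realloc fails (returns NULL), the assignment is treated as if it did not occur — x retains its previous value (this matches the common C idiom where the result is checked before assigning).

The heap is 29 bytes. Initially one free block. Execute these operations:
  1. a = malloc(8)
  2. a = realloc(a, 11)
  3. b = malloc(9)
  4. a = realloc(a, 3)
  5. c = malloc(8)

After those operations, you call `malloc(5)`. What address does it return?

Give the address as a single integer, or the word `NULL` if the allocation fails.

Answer: 20

Derivation:
Op 1: a = malloc(8) -> a = 0; heap: [0-7 ALLOC][8-28 FREE]
Op 2: a = realloc(a, 11) -> a = 0; heap: [0-10 ALLOC][11-28 FREE]
Op 3: b = malloc(9) -> b = 11; heap: [0-10 ALLOC][11-19 ALLOC][20-28 FREE]
Op 4: a = realloc(a, 3) -> a = 0; heap: [0-2 ALLOC][3-10 FREE][11-19 ALLOC][20-28 FREE]
Op 5: c = malloc(8) -> c = 3; heap: [0-2 ALLOC][3-10 ALLOC][11-19 ALLOC][20-28 FREE]
malloc(5): first-fit scan over [0-2 ALLOC][3-10 ALLOC][11-19 ALLOC][20-28 FREE] -> 20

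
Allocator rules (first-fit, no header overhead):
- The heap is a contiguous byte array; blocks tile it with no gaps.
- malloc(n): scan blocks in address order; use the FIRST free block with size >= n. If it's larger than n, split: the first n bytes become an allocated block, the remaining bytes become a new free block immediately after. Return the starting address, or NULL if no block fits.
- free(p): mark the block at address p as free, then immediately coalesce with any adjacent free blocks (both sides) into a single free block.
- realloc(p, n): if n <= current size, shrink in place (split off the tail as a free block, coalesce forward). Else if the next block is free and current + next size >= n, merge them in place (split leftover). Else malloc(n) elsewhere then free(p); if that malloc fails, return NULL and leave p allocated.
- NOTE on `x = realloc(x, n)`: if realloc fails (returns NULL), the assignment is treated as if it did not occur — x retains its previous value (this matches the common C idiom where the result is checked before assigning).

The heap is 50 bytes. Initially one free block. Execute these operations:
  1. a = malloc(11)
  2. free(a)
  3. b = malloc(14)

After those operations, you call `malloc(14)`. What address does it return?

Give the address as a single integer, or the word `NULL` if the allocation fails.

Answer: 14

Derivation:
Op 1: a = malloc(11) -> a = 0; heap: [0-10 ALLOC][11-49 FREE]
Op 2: free(a) -> (freed a); heap: [0-49 FREE]
Op 3: b = malloc(14) -> b = 0; heap: [0-13 ALLOC][14-49 FREE]
malloc(14): first-fit scan over [0-13 ALLOC][14-49 FREE] -> 14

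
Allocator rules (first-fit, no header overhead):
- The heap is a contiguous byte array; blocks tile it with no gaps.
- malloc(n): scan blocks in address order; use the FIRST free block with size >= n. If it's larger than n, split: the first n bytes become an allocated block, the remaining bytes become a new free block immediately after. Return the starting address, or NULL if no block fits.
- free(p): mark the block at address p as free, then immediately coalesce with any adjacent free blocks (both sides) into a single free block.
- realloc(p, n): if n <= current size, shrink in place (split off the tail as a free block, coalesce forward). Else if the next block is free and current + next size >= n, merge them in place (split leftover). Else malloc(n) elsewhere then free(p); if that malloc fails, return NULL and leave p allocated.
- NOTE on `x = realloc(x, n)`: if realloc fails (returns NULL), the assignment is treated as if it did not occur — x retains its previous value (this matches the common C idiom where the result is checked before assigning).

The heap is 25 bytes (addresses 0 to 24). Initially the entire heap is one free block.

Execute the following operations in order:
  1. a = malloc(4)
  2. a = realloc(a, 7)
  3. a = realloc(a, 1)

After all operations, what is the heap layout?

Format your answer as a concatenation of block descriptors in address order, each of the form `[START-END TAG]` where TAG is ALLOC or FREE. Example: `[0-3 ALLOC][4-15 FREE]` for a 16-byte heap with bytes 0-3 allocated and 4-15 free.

Op 1: a = malloc(4) -> a = 0; heap: [0-3 ALLOC][4-24 FREE]
Op 2: a = realloc(a, 7) -> a = 0; heap: [0-6 ALLOC][7-24 FREE]
Op 3: a = realloc(a, 1) -> a = 0; heap: [0-0 ALLOC][1-24 FREE]

Answer: [0-0 ALLOC][1-24 FREE]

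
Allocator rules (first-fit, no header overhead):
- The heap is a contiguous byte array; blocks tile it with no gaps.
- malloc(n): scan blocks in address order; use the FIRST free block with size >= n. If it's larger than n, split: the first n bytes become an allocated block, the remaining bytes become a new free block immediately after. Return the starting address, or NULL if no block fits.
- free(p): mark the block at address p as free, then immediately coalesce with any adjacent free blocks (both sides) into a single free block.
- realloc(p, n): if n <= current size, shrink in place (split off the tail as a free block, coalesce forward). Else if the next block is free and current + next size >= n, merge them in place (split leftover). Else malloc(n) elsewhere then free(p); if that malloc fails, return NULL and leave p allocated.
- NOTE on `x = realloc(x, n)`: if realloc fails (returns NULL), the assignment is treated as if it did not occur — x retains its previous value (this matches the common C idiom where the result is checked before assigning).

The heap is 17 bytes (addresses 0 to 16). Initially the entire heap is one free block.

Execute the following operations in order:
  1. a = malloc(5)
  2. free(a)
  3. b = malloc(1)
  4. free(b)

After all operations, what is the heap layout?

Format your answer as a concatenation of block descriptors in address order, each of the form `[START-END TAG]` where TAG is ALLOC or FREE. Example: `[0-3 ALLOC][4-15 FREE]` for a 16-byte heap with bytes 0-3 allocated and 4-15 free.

Answer: [0-16 FREE]

Derivation:
Op 1: a = malloc(5) -> a = 0; heap: [0-4 ALLOC][5-16 FREE]
Op 2: free(a) -> (freed a); heap: [0-16 FREE]
Op 3: b = malloc(1) -> b = 0; heap: [0-0 ALLOC][1-16 FREE]
Op 4: free(b) -> (freed b); heap: [0-16 FREE]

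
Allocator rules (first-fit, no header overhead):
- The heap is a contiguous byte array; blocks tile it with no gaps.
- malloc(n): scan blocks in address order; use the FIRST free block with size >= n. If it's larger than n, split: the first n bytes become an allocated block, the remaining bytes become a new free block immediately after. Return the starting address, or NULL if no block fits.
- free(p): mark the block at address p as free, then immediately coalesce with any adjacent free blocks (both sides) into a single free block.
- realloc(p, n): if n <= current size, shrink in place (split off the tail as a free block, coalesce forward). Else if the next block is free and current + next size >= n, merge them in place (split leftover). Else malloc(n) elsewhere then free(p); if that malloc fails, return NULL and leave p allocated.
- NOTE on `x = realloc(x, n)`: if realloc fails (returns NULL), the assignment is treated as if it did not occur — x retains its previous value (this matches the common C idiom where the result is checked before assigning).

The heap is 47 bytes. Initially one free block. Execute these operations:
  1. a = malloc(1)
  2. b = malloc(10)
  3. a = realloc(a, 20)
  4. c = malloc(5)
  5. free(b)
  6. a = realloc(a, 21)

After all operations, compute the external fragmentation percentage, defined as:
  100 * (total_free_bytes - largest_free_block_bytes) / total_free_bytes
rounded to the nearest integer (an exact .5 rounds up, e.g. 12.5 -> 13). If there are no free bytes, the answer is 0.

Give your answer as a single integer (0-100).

Answer: 50

Derivation:
Op 1: a = malloc(1) -> a = 0; heap: [0-0 ALLOC][1-46 FREE]
Op 2: b = malloc(10) -> b = 1; heap: [0-0 ALLOC][1-10 ALLOC][11-46 FREE]
Op 3: a = realloc(a, 20) -> a = 11; heap: [0-0 FREE][1-10 ALLOC][11-30 ALLOC][31-46 FREE]
Op 4: c = malloc(5) -> c = 31; heap: [0-0 FREE][1-10 ALLOC][11-30 ALLOC][31-35 ALLOC][36-46 FREE]
Op 5: free(b) -> (freed b); heap: [0-10 FREE][11-30 ALLOC][31-35 ALLOC][36-46 FREE]
Op 6: a = realloc(a, 21) -> NULL (a unchanged); heap: [0-10 FREE][11-30 ALLOC][31-35 ALLOC][36-46 FREE]
Free blocks: [11 11] total_free=22 largest=11 -> 100*(22-11)/22 = 1100/22 = 50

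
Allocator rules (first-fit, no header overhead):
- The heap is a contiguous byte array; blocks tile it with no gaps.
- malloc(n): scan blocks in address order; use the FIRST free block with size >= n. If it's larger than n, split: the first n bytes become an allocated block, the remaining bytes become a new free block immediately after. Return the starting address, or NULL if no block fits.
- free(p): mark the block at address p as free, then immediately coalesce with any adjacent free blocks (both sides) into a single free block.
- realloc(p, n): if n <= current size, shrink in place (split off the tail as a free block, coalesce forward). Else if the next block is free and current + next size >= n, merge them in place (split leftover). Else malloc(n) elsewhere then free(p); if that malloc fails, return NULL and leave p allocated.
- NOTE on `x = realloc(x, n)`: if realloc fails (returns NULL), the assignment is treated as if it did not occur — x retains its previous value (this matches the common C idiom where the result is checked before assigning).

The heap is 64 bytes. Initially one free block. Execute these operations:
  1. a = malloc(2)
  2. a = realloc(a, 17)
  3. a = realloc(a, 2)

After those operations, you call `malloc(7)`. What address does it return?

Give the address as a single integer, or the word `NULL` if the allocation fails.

Op 1: a = malloc(2) -> a = 0; heap: [0-1 ALLOC][2-63 FREE]
Op 2: a = realloc(a, 17) -> a = 0; heap: [0-16 ALLOC][17-63 FREE]
Op 3: a = realloc(a, 2) -> a = 0; heap: [0-1 ALLOC][2-63 FREE]
malloc(7): first-fit scan over [0-1 ALLOC][2-63 FREE] -> 2

Answer: 2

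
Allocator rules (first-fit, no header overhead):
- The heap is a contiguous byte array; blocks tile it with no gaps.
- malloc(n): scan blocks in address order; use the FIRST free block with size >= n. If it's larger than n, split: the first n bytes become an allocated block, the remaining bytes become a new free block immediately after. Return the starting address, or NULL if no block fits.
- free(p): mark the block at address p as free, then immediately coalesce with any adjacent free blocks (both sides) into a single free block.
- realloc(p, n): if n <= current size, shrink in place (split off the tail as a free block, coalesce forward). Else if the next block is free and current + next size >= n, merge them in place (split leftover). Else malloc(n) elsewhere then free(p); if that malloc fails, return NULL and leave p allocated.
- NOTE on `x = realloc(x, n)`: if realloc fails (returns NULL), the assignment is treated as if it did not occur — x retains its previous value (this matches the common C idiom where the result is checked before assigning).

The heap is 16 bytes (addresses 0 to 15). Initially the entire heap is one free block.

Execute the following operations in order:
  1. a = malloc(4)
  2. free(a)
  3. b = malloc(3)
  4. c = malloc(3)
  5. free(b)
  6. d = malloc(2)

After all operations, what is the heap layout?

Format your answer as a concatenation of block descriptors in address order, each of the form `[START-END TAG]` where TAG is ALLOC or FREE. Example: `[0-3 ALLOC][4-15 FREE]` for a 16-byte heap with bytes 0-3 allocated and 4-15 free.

Op 1: a = malloc(4) -> a = 0; heap: [0-3 ALLOC][4-15 FREE]
Op 2: free(a) -> (freed a); heap: [0-15 FREE]
Op 3: b = malloc(3) -> b = 0; heap: [0-2 ALLOC][3-15 FREE]
Op 4: c = malloc(3) -> c = 3; heap: [0-2 ALLOC][3-5 ALLOC][6-15 FREE]
Op 5: free(b) -> (freed b); heap: [0-2 FREE][3-5 ALLOC][6-15 FREE]
Op 6: d = malloc(2) -> d = 0; heap: [0-1 ALLOC][2-2 FREE][3-5 ALLOC][6-15 FREE]

Answer: [0-1 ALLOC][2-2 FREE][3-5 ALLOC][6-15 FREE]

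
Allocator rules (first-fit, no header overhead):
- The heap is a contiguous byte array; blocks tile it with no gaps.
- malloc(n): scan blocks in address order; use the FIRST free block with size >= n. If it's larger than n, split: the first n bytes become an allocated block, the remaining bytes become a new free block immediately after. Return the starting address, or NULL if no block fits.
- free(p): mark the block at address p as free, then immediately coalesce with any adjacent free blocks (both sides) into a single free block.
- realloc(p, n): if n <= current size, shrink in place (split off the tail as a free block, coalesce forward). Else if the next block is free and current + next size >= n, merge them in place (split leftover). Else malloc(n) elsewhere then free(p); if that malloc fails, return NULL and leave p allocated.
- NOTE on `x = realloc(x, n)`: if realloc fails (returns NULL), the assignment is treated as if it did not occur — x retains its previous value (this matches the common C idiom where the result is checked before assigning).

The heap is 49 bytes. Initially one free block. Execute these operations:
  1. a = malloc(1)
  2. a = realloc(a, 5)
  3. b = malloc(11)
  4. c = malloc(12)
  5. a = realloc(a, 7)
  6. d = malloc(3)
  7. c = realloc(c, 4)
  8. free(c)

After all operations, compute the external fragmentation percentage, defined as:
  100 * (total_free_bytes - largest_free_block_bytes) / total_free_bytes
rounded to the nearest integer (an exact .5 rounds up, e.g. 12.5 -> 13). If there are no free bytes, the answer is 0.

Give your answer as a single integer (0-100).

Answer: 50

Derivation:
Op 1: a = malloc(1) -> a = 0; heap: [0-0 ALLOC][1-48 FREE]
Op 2: a = realloc(a, 5) -> a = 0; heap: [0-4 ALLOC][5-48 FREE]
Op 3: b = malloc(11) -> b = 5; heap: [0-4 ALLOC][5-15 ALLOC][16-48 FREE]
Op 4: c = malloc(12) -> c = 16; heap: [0-4 ALLOC][5-15 ALLOC][16-27 ALLOC][28-48 FREE]
Op 5: a = realloc(a, 7) -> a = 28; heap: [0-4 FREE][5-15 ALLOC][16-27 ALLOC][28-34 ALLOC][35-48 FREE]
Op 6: d = malloc(3) -> d = 0; heap: [0-2 ALLOC][3-4 FREE][5-15 ALLOC][16-27 ALLOC][28-34 ALLOC][35-48 FREE]
Op 7: c = realloc(c, 4) -> c = 16; heap: [0-2 ALLOC][3-4 FREE][5-15 ALLOC][16-19 ALLOC][20-27 FREE][28-34 ALLOC][35-48 FREE]
Op 8: free(c) -> (freed c); heap: [0-2 ALLOC][3-4 FREE][5-15 ALLOC][16-27 FREE][28-34 ALLOC][35-48 FREE]
Free blocks: [2 12 14] total_free=28 largest=14 -> 100*(28-14)/28 = 1400/28 = 50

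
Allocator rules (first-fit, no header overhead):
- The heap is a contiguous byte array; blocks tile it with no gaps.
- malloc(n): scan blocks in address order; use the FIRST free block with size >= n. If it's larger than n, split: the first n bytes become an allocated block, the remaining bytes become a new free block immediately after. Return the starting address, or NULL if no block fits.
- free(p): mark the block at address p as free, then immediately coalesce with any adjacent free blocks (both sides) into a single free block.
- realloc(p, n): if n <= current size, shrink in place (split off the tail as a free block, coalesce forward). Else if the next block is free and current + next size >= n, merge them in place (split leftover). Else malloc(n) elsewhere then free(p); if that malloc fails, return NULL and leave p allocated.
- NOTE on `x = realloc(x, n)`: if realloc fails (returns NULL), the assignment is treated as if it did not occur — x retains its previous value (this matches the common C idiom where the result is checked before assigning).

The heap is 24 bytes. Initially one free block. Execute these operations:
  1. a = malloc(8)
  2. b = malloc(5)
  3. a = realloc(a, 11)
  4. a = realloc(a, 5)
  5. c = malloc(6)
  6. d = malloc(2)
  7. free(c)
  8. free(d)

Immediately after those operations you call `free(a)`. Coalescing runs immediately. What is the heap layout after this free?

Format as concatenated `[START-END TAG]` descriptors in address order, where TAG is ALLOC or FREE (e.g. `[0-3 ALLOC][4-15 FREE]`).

Answer: [0-7 FREE][8-12 ALLOC][13-23 FREE]

Derivation:
Op 1: a = malloc(8) -> a = 0; heap: [0-7 ALLOC][8-23 FREE]
Op 2: b = malloc(5) -> b = 8; heap: [0-7 ALLOC][8-12 ALLOC][13-23 FREE]
Op 3: a = realloc(a, 11) -> a = 13; heap: [0-7 FREE][8-12 ALLOC][13-23 ALLOC]
Op 4: a = realloc(a, 5) -> a = 13; heap: [0-7 FREE][8-12 ALLOC][13-17 ALLOC][18-23 FREE]
Op 5: c = malloc(6) -> c = 0; heap: [0-5 ALLOC][6-7 FREE][8-12 ALLOC][13-17 ALLOC][18-23 FREE]
Op 6: d = malloc(2) -> d = 6; heap: [0-5 ALLOC][6-7 ALLOC][8-12 ALLOC][13-17 ALLOC][18-23 FREE]
Op 7: free(c) -> (freed c); heap: [0-5 FREE][6-7 ALLOC][8-12 ALLOC][13-17 ALLOC][18-23 FREE]
Op 8: free(d) -> (freed d); heap: [0-7 FREE][8-12 ALLOC][13-17 ALLOC][18-23 FREE]
free(a): a = 13 -> block [13-17 ALLOC]; mark free, coalesce with adjacent free neighbors -> [0-7 FREE][8-12 ALLOC][13-23 FREE]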